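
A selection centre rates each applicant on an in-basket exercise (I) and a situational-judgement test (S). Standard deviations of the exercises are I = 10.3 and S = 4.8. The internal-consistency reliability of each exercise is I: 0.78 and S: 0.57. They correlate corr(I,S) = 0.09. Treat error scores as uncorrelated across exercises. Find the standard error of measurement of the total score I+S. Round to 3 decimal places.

Var(total) = 129.13 + 8.8992 = 138.029.
True-score variance = 95.883 + 8.8992 = 104.782, so reliability = 0.7591.
Error variance = 138.029 − 104.782 = 33.247; SEM = √33.247 = 5.766.

5.766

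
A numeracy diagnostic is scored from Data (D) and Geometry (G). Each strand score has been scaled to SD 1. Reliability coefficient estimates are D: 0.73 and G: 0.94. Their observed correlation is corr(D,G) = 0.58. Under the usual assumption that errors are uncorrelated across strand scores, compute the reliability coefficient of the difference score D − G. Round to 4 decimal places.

0.6071

Var(D−G) = 1 + 1 − 2·0.58 = 2 − 1.16 = 0.84.
Under uncorrelated errors the observed covariances equal the true-score covariances, so only the own-variance terms attenuate.
True-score variance = [0.73 + 0.94] − 1.16 = 1.67 − 1.16 = 0.51.
Reliability = 0.51 / 0.84 = 0.6071.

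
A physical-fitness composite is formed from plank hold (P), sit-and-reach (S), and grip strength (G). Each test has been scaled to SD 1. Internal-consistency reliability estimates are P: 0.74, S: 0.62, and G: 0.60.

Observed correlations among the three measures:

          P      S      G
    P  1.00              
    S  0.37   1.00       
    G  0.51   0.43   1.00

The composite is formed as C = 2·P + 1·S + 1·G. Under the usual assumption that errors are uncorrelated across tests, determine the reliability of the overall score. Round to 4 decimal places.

0.8247

Var(C) = 2² + 1 + 1 + 2·[2·0.37 + 2·0.51 + 0.43] = 6 + 4.38 = 10.38.
Because errors are independent across components, Cov(Tᵢ,Tⱼ) = Cov(Xᵢ,Xⱼ); the off-diagonal part of the true-score variance is the same as above.
True-score variance = [2²·0.74 + 0.62 + 0.60] + 4.38 = 4.18 + 4.38 = 8.56.
Reliability = 8.56 / 10.38 = 0.8247.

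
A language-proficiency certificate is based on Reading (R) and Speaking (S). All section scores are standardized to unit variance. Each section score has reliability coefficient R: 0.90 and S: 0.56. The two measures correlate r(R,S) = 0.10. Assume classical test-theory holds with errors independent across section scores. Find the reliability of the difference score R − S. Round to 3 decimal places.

Var(R−S) = 1 + 1 − 2·0.10 = 2 − 0.2 = 1.8.
Under uncorrelated errors the observed covariances equal the true-score covariances, so only the own-variance terms attenuate.
True-score variance = [0.90 + 0.56] − 0.2 = 1.46 − 0.2 = 1.26.
Reliability = 1.26 / 1.8 = 0.700.

0.700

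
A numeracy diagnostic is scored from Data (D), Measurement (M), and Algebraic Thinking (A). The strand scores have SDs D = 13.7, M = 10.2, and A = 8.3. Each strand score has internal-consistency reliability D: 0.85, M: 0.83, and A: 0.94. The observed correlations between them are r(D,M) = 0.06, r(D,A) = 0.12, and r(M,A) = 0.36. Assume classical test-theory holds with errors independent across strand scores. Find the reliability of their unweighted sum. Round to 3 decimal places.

0.893

Var(D+M+A) = 13.7² + 10.2² + 8.3² + 2·[13.7·10.2·0.06 + 13.7·8.3·0.12 + 10.2·8.3·0.36] = 360.62 + 105.014 = 465.634.
Because errors are independent across components, Cov(Tᵢ,Tⱼ) = Cov(Xᵢ,Xⱼ); the off-diagonal part of the true-score variance is the same as above.
True-score variance = [13.7²·0.85 + 10.2²·0.83 + 8.3²·0.94] + 105.014 = 310.646 + 105.014 = 415.661.
Reliability = 415.661 / 465.634 = 0.893.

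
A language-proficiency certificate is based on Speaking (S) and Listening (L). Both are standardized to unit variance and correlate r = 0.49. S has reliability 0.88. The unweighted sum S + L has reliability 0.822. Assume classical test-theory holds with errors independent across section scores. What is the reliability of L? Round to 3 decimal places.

0.590

Var(S+L) = 2 + 2·0.49 = 2.980.
True-score variance = ρ_S + ρ_L + 2·0.49, so 0.822 = (0.88 + ρ_L + 0.98) / 2.980.
ρ_L = 0.822·2.980 − 0.88 − 0.98 = 0.590.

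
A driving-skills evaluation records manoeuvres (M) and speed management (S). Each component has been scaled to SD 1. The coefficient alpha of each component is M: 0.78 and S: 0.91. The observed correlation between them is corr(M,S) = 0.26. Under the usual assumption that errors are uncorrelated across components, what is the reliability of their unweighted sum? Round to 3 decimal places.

0.877

Var(M+S) = 2 + 2·[0.26] = 2 + 0.52 = 2.52.
Because errors are independent across components, Cov(Tᵢ,Tⱼ) = Cov(Xᵢ,Xⱼ); the off-diagonal part of the true-score variance is the same as above.
True-score variance = [0.78 + 0.91] + 0.52 = 1.69 + 0.52 = 2.21.
Reliability = 2.21 / 2.52 = 0.877.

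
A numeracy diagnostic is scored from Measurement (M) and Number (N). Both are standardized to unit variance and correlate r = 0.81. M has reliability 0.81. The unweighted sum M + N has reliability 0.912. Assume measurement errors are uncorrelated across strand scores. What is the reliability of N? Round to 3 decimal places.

Var(M+N) = 2 + 2·0.81 = 3.620.
True-score variance = ρ_M + ρ_N + 2·0.81, so 0.912 = (0.81 + ρ_N + 1.62) / 3.620.
ρ_N = 0.912·3.620 − 0.81 − 1.62 = 0.871.

0.871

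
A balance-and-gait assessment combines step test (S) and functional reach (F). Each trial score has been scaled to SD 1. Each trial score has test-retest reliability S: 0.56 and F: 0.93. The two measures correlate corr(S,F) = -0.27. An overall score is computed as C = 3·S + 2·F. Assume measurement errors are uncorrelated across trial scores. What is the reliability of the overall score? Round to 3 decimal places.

Var(C) = 3² + 2² + 2·[6·(-0.27)] = 13 − 3.24 = 9.76.
Because errors are independent across components, Cov(Tᵢ,Tⱼ) = Cov(Xᵢ,Xⱼ); the off-diagonal part of the true-score variance is the same as above.
True-score variance = [3²·0.56 + 2²·0.93] − 3.24 = 8.76 − 3.24 = 5.52.
Reliability = 5.52 / 9.76 = 0.566.

0.566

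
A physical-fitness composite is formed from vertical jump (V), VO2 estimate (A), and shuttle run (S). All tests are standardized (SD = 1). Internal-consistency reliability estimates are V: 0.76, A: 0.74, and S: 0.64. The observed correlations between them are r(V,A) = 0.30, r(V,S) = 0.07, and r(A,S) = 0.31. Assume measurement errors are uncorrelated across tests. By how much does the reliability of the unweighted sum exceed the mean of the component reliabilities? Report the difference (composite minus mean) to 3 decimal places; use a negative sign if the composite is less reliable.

Var(sum) = 3 + 1.36 = 4.36; true-score variance = 2.14 + 1.36 = 3.5; composite reliability = 0.8028.
Mean component reliability = 0.7133.
Difference = 0.8028 − 0.7133 = 0.089.

0.089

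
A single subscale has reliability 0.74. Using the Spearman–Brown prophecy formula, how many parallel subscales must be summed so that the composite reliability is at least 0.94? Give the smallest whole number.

6

k ≥ ρ*(1−ρ₁)/(ρ₁(1−ρ*)) = 0.94·0.26 / (0.74·0.06) = 5.505.
Smallest integer k = 6.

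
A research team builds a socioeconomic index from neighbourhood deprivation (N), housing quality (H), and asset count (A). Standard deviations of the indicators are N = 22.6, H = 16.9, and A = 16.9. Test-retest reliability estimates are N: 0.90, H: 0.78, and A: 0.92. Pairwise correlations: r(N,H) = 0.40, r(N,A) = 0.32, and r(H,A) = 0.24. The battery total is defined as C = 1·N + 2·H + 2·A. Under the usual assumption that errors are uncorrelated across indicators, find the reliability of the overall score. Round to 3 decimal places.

Var(C) = 22.6² + 2²·16.9² + 2²·16.9² + 2·[2·22.6·16.9·0.40 + 2·22.6·16.9·0.32 + 4·16.9·16.9·0.24] = 2795.64 + 1648.36 = 4444.
With uncorrelated errors the cross-covariances are all true-score covariance, so they carry over unchanged; only the diagonal terms shrink to ρᵢσᵢ².
True-score variance = [22.6²·0.90 + 2²·16.9²·0.78 + 2²·16.9²·0.92] + 1648.36 = 2401.83 + 1648.36 = 4050.19.
Reliability = 4050.19 / 4444 = 0.911.

0.911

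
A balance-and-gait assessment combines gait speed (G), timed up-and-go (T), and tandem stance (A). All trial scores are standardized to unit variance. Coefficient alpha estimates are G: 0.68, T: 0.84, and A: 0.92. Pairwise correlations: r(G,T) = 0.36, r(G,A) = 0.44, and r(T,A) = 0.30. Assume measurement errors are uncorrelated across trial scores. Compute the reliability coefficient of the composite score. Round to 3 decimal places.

Var(G+T+A) = 3 + 2·[0.36 + 0.44 + 0.30] = 3 + 2.2 = 5.2.
With uncorrelated errors the cross-covariances are all true-score covariance, so they carry over unchanged; only the diagonal terms shrink to ρᵢσᵢ².
True-score variance = [0.68 + 0.84 + 0.92] + 2.2 = 2.44 + 2.2 = 4.64.
Reliability = 4.64 / 5.2 = 0.892.

0.892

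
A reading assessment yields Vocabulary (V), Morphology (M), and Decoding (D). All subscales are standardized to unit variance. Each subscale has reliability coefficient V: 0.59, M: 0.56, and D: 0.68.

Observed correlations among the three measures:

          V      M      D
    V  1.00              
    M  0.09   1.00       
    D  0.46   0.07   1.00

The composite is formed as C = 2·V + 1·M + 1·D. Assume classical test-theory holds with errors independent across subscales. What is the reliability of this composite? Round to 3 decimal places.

0.712

Var(C) = 2² + 1 + 1 + 2·[2·0.09 + 2·0.46 + 0.07] = 6 + 2.34 = 8.34.
With uncorrelated errors the cross-covariances are all true-score covariance, so they carry over unchanged; only the diagonal terms shrink to ρᵢσᵢ².
True-score variance = [2²·0.59 + 0.56 + 0.68] + 2.34 = 3.6 + 2.34 = 5.94.
Reliability = 5.94 / 8.34 = 0.712.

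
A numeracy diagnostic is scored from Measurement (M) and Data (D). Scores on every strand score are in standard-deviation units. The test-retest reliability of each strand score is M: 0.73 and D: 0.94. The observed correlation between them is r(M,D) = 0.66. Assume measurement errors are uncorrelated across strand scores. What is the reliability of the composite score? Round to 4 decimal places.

0.9006

Var(M+D) = 2 + 2·[0.66] = 2 + 1.32 = 3.32.
Because errors are independent across components, Cov(Tᵢ,Tⱼ) = Cov(Xᵢ,Xⱼ); the off-diagonal part of the true-score variance is the same as above.
True-score variance = [0.73 + 0.94] + 1.32 = 1.67 + 1.32 = 2.99.
Reliability = 2.99 / 3.32 = 0.9006.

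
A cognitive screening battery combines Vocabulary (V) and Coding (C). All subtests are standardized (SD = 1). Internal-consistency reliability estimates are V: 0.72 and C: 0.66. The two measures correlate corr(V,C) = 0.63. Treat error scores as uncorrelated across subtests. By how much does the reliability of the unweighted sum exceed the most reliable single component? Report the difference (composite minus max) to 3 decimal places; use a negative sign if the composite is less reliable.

0.090

Var(sum) = 2 + 1.26 = 3.26; true-score variance = 1.38 + 1.26 = 2.64; composite reliability = 0.8098.
Max component reliability = 0.7200.
Difference = 0.8098 − 0.7200 = 0.090.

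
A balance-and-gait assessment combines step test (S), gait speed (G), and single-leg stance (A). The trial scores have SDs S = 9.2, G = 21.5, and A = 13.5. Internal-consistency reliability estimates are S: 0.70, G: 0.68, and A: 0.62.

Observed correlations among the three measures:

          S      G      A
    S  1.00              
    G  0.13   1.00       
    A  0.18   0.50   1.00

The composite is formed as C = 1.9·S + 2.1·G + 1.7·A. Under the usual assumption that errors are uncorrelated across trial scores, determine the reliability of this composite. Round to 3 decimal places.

Var(C) = 1.9²·9.2² + 2.1²·21.5² + 1.7²·13.5² + 2·[3.99·9.2·21.5·0.13 + 3.23·9.2·13.5·0.18 + 3.57·21.5·13.5·0.50] = 2870.78 + 1385.81 = 4256.59.
With uncorrelated errors the cross-covariances are all true-score covariance, so they carry over unchanged; only the diagonal terms shrink to ρᵢσᵢ².
True-score variance = [1.9²·9.2²·0.70 + 2.1²·21.5²·0.68 + 1.7²·13.5²·0.62] + 1385.81 = 1926.64 + 1385.81 = 3312.45.
Reliability = 3312.45 / 4256.59 = 0.778.

0.778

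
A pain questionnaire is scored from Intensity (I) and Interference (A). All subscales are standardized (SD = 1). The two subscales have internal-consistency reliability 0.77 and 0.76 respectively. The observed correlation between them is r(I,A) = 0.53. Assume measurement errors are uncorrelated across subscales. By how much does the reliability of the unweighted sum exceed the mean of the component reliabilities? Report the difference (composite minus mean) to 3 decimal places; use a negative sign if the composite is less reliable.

0.081

Var(sum) = 2 + 1.06 = 3.06; true-score variance = 1.53 + 1.06 = 2.59; composite reliability = 0.8464.
Mean component reliability = 0.7650.
Difference = 0.8464 − 0.7650 = 0.081.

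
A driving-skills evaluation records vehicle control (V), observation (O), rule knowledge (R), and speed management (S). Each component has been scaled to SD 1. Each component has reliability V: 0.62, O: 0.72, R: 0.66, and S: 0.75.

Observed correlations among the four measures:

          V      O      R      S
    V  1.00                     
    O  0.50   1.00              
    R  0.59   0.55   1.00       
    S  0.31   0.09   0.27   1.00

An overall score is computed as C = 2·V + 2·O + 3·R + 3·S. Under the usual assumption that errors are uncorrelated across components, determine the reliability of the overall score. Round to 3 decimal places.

0.851

Var(C) = 2² + 2² + 3² + 3² + 2·[4·0.50 + 6·0.59 + 6·0.31 + 6·0.55 + 6·0.09 + 9·0.27] = 26 + 27.34 = 53.34.
Because errors are independent across components, Cov(Tᵢ,Tⱼ) = Cov(Xᵢ,Xⱼ); the off-diagonal part of the true-score variance is the same as above.
True-score variance = [2²·0.62 + 2²·0.72 + 3²·0.66 + 3²·0.75] + 27.34 = 18.05 + 27.34 = 45.39.
Reliability = 45.39 / 53.34 = 0.851.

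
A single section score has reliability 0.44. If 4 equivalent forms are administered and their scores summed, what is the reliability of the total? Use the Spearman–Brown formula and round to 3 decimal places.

0.759

ρ_k = kρ / (1 + (k−1)ρ) = 4·0.44 / (1 + 3·0.44) = 1.760 / 2.320 = 0.759.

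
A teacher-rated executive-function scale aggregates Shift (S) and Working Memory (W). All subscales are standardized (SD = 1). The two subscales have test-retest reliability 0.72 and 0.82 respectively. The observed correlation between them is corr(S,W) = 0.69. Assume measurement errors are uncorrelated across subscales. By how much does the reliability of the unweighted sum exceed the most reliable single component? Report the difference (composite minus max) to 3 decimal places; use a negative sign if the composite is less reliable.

0.044

Var(sum) = 2 + 1.38 = 3.38; true-score variance = 1.54 + 1.38 = 2.92; composite reliability = 0.8639.
Max component reliability = 0.8200.
Difference = 0.8639 − 0.8200 = 0.044.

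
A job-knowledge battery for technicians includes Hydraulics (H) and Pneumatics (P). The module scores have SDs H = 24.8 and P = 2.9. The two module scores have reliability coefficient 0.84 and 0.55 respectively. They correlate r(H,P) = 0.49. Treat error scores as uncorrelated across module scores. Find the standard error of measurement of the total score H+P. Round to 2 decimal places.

10.11

Var(total) = 623.45 + 70.4816 = 693.932.
True-score variance = 521.259 + 70.4816 = 591.741, so reliability = 0.8527.
Error variance = 693.932 − 591.741 = 102.191; SEM = √102.191 = 10.11.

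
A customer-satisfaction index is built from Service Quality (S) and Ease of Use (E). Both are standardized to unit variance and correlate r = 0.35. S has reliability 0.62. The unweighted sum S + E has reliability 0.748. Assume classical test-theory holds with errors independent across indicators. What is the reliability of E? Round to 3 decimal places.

Var(S+E) = 2 + 2·0.35 = 2.700.
True-score variance = ρ_S + ρ_E + 2·0.35, so 0.748 = (0.62 + ρ_E + 0.70) / 2.700.
ρ_E = 0.748·2.700 − 0.62 − 0.70 = 0.700.

0.700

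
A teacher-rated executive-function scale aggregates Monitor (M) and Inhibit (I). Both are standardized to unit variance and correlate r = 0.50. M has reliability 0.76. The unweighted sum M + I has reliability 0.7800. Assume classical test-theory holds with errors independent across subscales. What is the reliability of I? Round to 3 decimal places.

Var(M+I) = 2 + 2·0.50 = 3.000.
True-score variance = ρ_M + ρ_I + 2·0.50, so 0.7800 = (0.76 + ρ_I + 1.00) / 3.000.
ρ_I = 0.7800·3.000 − 0.76 − 1.00 = 0.580.

0.580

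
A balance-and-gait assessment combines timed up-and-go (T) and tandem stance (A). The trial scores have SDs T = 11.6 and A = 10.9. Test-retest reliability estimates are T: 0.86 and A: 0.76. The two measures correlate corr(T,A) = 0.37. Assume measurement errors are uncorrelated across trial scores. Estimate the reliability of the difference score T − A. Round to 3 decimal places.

Var(T−A) = 11.6² + 10.9² − 2·11.6·10.9·0.37 = 253.37 − 93.5656 = 159.804.
Because errors are independent across components, Cov(Tᵢ,Tⱼ) = Cov(Xᵢ,Xⱼ); the off-diagonal part of the true-score variance is the same as above.
True-score variance = [11.6²·0.86 + 10.9²·0.76] − 93.5656 = 206.017 − 93.5656 = 112.452.
Reliability = 112.452 / 159.804 = 0.704.

0.704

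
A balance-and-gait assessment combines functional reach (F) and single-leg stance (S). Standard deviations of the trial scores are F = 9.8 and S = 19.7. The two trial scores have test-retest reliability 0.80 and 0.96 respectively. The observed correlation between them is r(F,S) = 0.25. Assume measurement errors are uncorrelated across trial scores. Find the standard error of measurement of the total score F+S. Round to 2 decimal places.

Var(total) = 484.13 + 96.53 = 580.66.
True-score variance = 449.398 + 96.53 = 545.928, so reliability = 0.9402.
Error variance = 580.66 − 545.928 = 34.7316; SEM = √34.7316 = 5.89.

5.89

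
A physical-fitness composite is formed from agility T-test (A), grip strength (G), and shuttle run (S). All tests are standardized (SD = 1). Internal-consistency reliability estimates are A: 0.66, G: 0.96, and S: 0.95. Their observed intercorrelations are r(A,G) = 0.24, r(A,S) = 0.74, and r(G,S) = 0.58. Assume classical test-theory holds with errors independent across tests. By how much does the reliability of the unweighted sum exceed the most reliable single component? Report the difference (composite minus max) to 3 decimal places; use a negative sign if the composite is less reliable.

Var(sum) = 3 + 3.12 = 6.12; true-score variance = 2.57 + 3.12 = 5.69; composite reliability = 0.9297.
Max component reliability = 0.9600.
Difference = 0.9297 − 0.9600 = -0.030.

-0.030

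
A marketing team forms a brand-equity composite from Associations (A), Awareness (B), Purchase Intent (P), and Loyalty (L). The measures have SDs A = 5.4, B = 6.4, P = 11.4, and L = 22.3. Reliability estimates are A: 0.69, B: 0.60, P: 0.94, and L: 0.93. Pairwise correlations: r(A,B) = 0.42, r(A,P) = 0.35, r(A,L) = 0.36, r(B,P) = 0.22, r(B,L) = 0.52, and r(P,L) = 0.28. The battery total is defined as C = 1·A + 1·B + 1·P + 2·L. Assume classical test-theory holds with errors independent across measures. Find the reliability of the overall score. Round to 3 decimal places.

Var(C) = 5.4² + 6.4² + 11.4² + 2²·22.3² + 2·[5.4·6.4·0.42 + 5.4·11.4·0.35 + 2·5.4·22.3·0.36 + 6.4·11.4·0.22 + 2·6.4·22.3·0.52 + 2·11.4·22.3·0.28] = 2189.24 + 859.214 = 3048.45.
Because errors are independent across components, Cov(Tᵢ,Tⱼ) = Cov(Xᵢ,Xⱼ); the off-diagonal part of the true-score variance is the same as above.
True-score variance = [5.4²·0.69 + 6.4²·0.60 + 11.4²·0.94 + 2²·22.3²·0.93] + 859.214 = 2016.78 + 859.214 = 2875.99.
Reliability = 2875.99 / 3048.45 = 0.943.

0.943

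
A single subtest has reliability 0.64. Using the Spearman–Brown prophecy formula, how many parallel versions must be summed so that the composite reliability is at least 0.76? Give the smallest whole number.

k ≥ ρ*(1−ρ₁)/(ρ₁(1−ρ*)) = 0.76·0.36 / (0.64·0.24) = 1.781.
Smallest integer k = 2.

2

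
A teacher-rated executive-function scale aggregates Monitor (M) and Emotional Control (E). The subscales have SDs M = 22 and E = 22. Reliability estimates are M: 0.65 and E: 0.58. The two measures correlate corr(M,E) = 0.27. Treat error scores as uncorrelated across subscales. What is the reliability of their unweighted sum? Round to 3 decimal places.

Var(M+E) = 22² + 22² + 2·[22·22·0.27] = 968 + 261.36 = 1229.36.
Because errors are independent across components, Cov(Tᵢ,Tⱼ) = Cov(Xᵢ,Xⱼ); the off-diagonal part of the true-score variance is the same as above.
True-score variance = [22²·0.65 + 22²·0.58] + 261.36 = 595.32 + 261.36 = 856.68.
Reliability = 856.68 / 1229.36 = 0.697.

0.697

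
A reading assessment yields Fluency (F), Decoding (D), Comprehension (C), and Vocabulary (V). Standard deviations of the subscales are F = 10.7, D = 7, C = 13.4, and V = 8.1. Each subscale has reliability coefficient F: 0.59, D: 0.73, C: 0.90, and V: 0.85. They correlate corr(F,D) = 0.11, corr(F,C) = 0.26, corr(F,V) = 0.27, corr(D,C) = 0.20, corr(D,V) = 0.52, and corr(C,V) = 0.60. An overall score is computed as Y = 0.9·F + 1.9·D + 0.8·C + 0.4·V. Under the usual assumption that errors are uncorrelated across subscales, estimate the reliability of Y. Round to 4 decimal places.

0.8449

Var(Y) = 0.9²·10.7² + 1.9²·7² + 0.8²·13.4² + 0.4²·8.1² + 2·[1.71·10.7·7·0.11 + 0.72·10.7·13.4·0.26 + 0.36·10.7·8.1·0.27 + 1.52·7·13.4·0.20 + 0.76·7·8.1·0.52 + 0.32·13.4·8.1·0.60] = 395.043 + 242.233 = 637.276.
Because errors are independent across components, Cov(Tᵢ,Tⱼ) = Cov(Xᵢ,Xⱼ); the off-diagonal part of the true-score variance is the same as above.
True-score variance = [0.9²·10.7²·0.59 + 1.9²·7²·0.73 + 0.8²·13.4²·0.90 + 0.4²·8.1²·0.85] + 242.233 = 296.194 + 242.233 = 538.427.
Reliability = 538.427 / 637.276 = 0.8449.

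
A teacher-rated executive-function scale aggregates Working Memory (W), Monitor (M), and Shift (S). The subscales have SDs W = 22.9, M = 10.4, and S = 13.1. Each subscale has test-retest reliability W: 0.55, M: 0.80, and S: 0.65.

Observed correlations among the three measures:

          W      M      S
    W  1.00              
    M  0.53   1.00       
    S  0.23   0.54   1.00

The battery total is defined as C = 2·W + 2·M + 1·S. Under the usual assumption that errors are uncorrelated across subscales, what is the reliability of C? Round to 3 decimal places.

0.745

Var(C) = 2²·22.9² + 2²·10.4² + 13.1² + 2·[4·22.9·10.4·0.53 + 2·22.9·13.1·0.23 + 2·10.4·13.1·0.54] = 2701.89 + 1580.07 = 4281.96.
With uncorrelated errors the cross-covariances are all true-score covariance, so they carry over unchanged; only the diagonal terms shrink to ρᵢσᵢ².
True-score variance = [2²·22.9²·0.55 + 2²·10.4²·0.80 + 13.1²·0.65] + 1580.07 = 1611.36 + 1580.07 = 3191.43.
Reliability = 3191.43 / 4281.96 = 0.745.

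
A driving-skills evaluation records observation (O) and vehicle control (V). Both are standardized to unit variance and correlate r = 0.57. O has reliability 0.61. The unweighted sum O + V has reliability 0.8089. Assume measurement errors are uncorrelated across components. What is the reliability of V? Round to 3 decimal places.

Var(O+V) = 2 + 2·0.57 = 3.140.
True-score variance = ρ_O + ρ_V + 2·0.57, so 0.8089 = (0.61 + ρ_V + 1.14) / 3.140.
ρ_V = 0.8089·3.140 − 0.61 − 1.14 = 0.790.

0.790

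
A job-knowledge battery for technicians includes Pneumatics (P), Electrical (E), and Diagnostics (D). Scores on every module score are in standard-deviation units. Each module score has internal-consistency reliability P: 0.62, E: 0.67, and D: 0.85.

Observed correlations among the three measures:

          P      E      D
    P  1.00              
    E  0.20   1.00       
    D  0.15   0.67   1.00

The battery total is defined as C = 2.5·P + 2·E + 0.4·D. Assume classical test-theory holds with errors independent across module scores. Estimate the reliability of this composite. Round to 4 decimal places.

Var(C) = 2.5² + 2² + 0.4² + 2·[5·0.20 + 0.15 + 0.8·0.67] = 10.41 + 3.372 = 13.782.
Under uncorrelated errors the observed covariances equal the true-score covariances, so only the own-variance terms attenuate.
True-score variance = [2.5²·0.62 + 2²·0.67 + 0.4²·0.85] + 3.372 = 6.691 + 3.372 = 10.063.
Reliability = 10.063 / 13.782 = 0.7302.

0.7302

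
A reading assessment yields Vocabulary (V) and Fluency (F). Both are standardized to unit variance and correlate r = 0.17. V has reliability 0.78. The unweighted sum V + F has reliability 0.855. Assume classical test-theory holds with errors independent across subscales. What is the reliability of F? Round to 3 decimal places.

0.881

Var(V+F) = 2 + 2·0.17 = 2.340.
True-score variance = ρ_V + ρ_F + 2·0.17, so 0.855 = (0.78 + ρ_F + 0.34) / 2.340.
ρ_F = 0.855·2.340 − 0.78 − 0.34 = 0.881.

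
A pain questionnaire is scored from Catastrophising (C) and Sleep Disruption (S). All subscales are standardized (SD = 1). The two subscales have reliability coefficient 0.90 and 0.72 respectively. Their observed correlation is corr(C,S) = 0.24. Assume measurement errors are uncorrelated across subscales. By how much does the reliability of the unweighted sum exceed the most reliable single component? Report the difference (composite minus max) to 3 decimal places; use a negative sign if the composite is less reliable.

-0.053

Var(sum) = 2 + 0.48 = 2.48; true-score variance = 1.62 + 0.48 = 2.1; composite reliability = 0.8468.
Max component reliability = 0.9000.
Difference = 0.8468 − 0.9000 = -0.053.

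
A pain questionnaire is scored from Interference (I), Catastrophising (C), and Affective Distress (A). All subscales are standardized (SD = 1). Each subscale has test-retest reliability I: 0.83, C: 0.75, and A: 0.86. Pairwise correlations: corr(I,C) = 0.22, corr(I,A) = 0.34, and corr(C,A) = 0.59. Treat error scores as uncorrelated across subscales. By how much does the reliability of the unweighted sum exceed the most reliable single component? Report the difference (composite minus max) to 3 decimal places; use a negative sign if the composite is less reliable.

Var(sum) = 3 + 2.3 = 5.3; true-score variance = 2.44 + 2.3 = 4.74; composite reliability = 0.8943.
Max component reliability = 0.8600.
Difference = 0.8943 − 0.8600 = 0.034.

0.034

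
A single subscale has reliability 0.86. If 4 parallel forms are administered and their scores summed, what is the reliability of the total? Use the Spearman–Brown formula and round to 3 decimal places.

0.961

ρ_k = kρ / (1 + (k−1)ρ) = 4·0.86 / (1 + 3·0.86) = 3.440 / 3.580 = 0.961.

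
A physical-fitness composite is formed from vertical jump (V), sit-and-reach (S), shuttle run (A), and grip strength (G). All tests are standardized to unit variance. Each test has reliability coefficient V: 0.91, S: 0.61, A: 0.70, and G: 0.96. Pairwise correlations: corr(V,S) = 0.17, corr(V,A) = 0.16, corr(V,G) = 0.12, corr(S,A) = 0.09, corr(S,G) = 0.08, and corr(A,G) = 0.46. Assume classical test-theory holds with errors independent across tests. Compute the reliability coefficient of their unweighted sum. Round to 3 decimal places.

Var(V+S+A+G) = 4 + 2·[0.17 + 0.16 + 0.12 + 0.09 + 0.08 + 0.46] = 4 + 2.16 = 6.16.
Under uncorrelated errors the observed covariances equal the true-score covariances, so only the own-variance terms attenuate.
True-score variance = [0.91 + 0.61 + 0.70 + 0.96] + 2.16 = 3.18 + 2.16 = 5.34.
Reliability = 5.34 / 6.16 = 0.867.

0.867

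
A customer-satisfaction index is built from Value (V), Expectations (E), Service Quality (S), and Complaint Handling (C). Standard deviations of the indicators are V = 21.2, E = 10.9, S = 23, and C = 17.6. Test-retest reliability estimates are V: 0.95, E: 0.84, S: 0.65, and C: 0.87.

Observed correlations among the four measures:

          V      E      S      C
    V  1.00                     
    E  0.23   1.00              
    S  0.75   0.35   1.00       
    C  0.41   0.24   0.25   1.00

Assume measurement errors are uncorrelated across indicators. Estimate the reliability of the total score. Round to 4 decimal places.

0.9116

Var(V+E+S+C) = 21.2² + 10.9² + 23² + 17.6² + 2·[21.2·10.9·0.23 + 21.2·23·0.75 + 21.2·17.6·0.41 + 10.9·23·0.35 + 10.9·17.6·0.24 + 23·17.6·0.25] = 1407.01 + 1613.63 = 3020.64.
Because errors are independent across components, Cov(Tᵢ,Tⱼ) = Cov(Xᵢ,Xⱼ); the off-diagonal part of the true-score variance is the same as above.
True-score variance = [21.2²·0.95 + 10.9²·0.84 + 23²·0.65 + 17.6²·0.87] + 1613.63 = 1140.11 + 1613.63 = 2753.74.
Reliability = 2753.74 / 3020.64 = 0.9116.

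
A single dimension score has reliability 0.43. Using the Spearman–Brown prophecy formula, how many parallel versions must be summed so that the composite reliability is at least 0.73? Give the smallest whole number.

k ≥ ρ*(1−ρ₁)/(ρ₁(1−ρ*)) = 0.73·0.57 / (0.43·0.27) = 3.584.
Smallest integer k = 4.

4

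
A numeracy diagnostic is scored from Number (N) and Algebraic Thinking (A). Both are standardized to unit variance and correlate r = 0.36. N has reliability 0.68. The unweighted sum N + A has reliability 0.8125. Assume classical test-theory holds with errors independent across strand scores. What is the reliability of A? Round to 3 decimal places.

0.810

Var(N+A) = 2 + 2·0.36 = 2.720.
True-score variance = ρ_N + ρ_A + 2·0.36, so 0.8125 = (0.68 + ρ_A + 0.72) / 2.720.
ρ_A = 0.8125·2.720 − 0.68 − 0.72 = 0.810.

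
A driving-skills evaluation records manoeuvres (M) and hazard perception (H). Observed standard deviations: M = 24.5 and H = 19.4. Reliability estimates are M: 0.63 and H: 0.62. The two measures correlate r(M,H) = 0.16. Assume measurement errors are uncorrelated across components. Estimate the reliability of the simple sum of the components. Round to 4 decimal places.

0.6765

Var(M+H) = 24.5² + 19.4² + 2·[24.5·19.4·0.16] = 976.61 + 152.096 = 1128.71.
Under uncorrelated errors the observed covariances equal the true-score covariances, so only the own-variance terms attenuate.
True-score variance = [24.5²·0.63 + 19.4²·0.62] + 152.096 = 611.501 + 152.096 = 763.597.
Reliability = 763.597 / 1128.71 = 0.6765.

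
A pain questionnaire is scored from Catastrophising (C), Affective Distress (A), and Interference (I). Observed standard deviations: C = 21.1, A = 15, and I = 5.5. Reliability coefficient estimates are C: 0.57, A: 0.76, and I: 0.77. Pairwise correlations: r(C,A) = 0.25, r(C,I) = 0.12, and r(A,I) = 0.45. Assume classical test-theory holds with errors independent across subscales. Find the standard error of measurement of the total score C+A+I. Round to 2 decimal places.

15.89

Var(total) = 700.46 + 260.352 = 960.812.
True-score variance = 448.062 + 260.352 = 708.414, so reliability = 0.7373.
Error variance = 960.812 − 708.414 = 252.398; SEM = √252.398 = 15.89.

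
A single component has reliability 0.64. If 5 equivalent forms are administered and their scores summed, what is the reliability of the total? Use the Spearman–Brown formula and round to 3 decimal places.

0.899

ρ_k = kρ / (1 + (k−1)ρ) = 5·0.64 / (1 + 4·0.64) = 3.200 / 3.560 = 0.899.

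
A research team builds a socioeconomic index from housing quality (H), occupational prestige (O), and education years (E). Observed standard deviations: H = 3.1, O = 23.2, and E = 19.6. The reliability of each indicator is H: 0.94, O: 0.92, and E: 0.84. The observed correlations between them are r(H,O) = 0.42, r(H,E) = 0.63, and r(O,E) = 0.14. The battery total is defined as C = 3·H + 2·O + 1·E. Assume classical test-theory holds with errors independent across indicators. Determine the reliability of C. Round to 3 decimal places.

0.931

Var(C) = 3²·3.1² + 2²·23.2² + 19.6² + 2·[6·3.1·23.2·0.42 + 3·3.1·19.6·0.63 + 2·23.2·19.6·0.14] = 2623.61 + 846.793 = 3470.4.
Because errors are independent across components, Cov(Tᵢ,Tⱼ) = Cov(Xᵢ,Xⱼ); the off-diagonal part of the true-score variance is the same as above.
True-score variance = [3²·3.1²·0.94 + 2²·23.2²·0.92 + 19.6²·0.84] + 846.793 = 2384.72 + 846.793 = 3231.51.
Reliability = 3231.51 / 3470.4 = 0.931.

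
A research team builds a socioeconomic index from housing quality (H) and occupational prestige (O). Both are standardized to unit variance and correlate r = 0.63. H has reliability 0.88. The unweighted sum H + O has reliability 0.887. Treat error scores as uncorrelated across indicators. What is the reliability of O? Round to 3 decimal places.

Var(H+O) = 2 + 2·0.63 = 3.260.
True-score variance = ρ_H + ρ_O + 2·0.63, so 0.887 = (0.88 + ρ_O + 1.26) / 3.260.
ρ_O = 0.887·3.260 − 0.88 − 1.26 = 0.752.

0.752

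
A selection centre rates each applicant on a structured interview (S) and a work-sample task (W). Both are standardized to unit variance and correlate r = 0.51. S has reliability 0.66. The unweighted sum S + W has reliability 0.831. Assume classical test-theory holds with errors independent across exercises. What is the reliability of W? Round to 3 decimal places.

0.830

Var(S+W) = 2 + 2·0.51 = 3.020.
True-score variance = ρ_S + ρ_W + 2·0.51, so 0.831 = (0.66 + ρ_W + 1.02) / 3.020.
ρ_W = 0.831·3.020 − 0.66 − 1.02 = 0.830.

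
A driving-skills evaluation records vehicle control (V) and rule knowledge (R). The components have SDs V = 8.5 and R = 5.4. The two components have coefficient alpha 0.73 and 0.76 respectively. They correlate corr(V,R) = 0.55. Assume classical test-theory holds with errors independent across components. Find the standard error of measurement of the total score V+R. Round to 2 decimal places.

Var(total) = 101.41 + 50.49 = 151.9.
True-score variance = 74.9041 + 50.49 = 125.394, so reliability = 0.8255.
Error variance = 151.9 − 125.394 = 26.5059; SEM = √26.5059 = 5.15.

5.15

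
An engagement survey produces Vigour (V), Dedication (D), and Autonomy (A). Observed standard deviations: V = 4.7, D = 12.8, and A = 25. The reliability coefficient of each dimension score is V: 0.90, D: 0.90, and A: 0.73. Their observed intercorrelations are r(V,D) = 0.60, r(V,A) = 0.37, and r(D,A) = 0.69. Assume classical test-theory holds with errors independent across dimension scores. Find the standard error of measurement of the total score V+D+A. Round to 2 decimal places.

13.69

Var(total) = 810.93 + 600.742 = 1411.67.
True-score variance = 623.587 + 600.742 = 1224.33, so reliability = 0.8673.
Error variance = 1411.67 − 1224.33 = 187.343; SEM = √187.343 = 13.69.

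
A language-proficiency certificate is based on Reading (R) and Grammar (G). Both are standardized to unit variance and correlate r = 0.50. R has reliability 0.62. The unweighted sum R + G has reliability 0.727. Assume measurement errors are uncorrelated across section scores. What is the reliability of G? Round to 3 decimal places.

Var(R+G) = 2 + 2·0.50 = 3.000.
True-score variance = ρ_R + ρ_G + 2·0.50, so 0.727 = (0.62 + ρ_G + 1.00) / 3.000.
ρ_G = 0.727·3.000 − 0.62 − 1.00 = 0.561.

0.561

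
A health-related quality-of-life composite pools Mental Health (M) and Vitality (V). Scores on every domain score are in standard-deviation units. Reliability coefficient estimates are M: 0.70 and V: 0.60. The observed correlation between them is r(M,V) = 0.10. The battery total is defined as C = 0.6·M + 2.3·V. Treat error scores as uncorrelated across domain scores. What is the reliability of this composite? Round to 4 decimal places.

Var(C) = 0.6² + 2.3² + 2·[1.38·0.10] = 5.65 + 0.276 = 5.926.
With uncorrelated errors the cross-covariances are all true-score covariance, so they carry over unchanged; only the diagonal terms shrink to ρᵢσᵢ².
True-score variance = [0.6²·0.70 + 2.3²·0.60] + 0.276 = 3.426 + 0.276 = 3.702.
Reliability = 3.702 / 5.926 = 0.6247.

0.6247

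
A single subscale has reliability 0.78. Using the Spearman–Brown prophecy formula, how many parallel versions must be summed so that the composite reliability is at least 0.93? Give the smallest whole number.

k ≥ ρ*(1−ρ₁)/(ρ₁(1−ρ*)) = 0.93·0.22 / (0.78·0.07) = 3.747.
Smallest integer k = 4.

4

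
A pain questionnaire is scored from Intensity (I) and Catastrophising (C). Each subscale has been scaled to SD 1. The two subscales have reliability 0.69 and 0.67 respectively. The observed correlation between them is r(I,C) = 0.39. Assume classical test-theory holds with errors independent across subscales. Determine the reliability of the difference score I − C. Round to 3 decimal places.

0.475

Var(I−C) = 1 + 1 − 2·0.39 = 2 − 0.78 = 1.22.
With uncorrelated errors the cross-covariances are all true-score covariance, so they carry over unchanged; only the diagonal terms shrink to ρᵢσᵢ².
True-score variance = [0.69 + 0.67] − 0.78 = 1.36 − 0.78 = 0.58.
Reliability = 0.58 / 1.22 = 0.475.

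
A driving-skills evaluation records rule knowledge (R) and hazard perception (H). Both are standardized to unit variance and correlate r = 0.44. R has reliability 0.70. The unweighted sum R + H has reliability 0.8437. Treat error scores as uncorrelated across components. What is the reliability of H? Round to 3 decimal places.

0.850

Var(R+H) = 2 + 2·0.44 = 2.880.
True-score variance = ρ_R + ρ_H + 2·0.44, so 0.8437 = (0.70 + ρ_H + 0.88) / 2.880.
ρ_H = 0.8437·2.880 − 0.70 − 0.88 = 0.850.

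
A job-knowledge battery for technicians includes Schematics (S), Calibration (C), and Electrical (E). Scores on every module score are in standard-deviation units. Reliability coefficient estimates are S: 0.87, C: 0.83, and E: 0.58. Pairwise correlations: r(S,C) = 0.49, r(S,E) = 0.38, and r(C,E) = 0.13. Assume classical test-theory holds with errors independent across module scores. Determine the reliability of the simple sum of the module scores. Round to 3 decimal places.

0.856

Var(S+C+E) = 3 + 2·[0.49 + 0.38 + 0.13] = 3 + 2 = 5.
Under uncorrelated errors the observed covariances equal the true-score covariances, so only the own-variance terms attenuate.
True-score variance = [0.87 + 0.83 + 0.58] + 2 = 2.28 + 2 = 4.28.
Reliability = 4.28 / 5 = 0.856.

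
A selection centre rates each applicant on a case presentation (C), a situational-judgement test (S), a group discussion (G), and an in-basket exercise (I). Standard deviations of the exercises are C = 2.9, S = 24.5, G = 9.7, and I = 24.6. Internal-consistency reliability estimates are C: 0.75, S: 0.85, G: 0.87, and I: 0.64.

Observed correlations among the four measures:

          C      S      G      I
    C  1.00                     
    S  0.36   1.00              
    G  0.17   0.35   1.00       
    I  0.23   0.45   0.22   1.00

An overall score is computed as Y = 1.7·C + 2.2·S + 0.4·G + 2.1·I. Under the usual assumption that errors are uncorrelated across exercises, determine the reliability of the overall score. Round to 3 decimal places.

0.838

Var(Y) = 1.7²·2.9² + 2.2²·24.5² + 0.4²·9.7² + 2.1²·24.6² + 2·[3.74·2.9·24.5·0.36 + 0.68·2.9·9.7·0.17 + 3.57·2.9·24.6·0.23 + 0.88·24.5·9.7·0.35 + 4.62·24.5·24.6·0.45 + 0.84·9.7·24.6·0.22] = 5613.32 + 3055.59 = 8668.92.
Under uncorrelated errors the observed covariances equal the true-score covariances, so only the own-variance terms attenuate.
True-score variance = [1.7²·2.9²·0.75 + 2.2²·24.5²·0.85 + 0.4²·9.7²·0.87 + 2.1²·24.6²·0.64] + 3055.59 = 4208.76 + 3055.59 = 7264.35.
Reliability = 7264.35 / 8668.92 = 0.838.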